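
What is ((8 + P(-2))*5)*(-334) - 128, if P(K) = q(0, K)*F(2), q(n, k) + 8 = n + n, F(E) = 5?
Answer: 53312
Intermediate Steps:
q(n, k) = -8 + 2*n (q(n, k) = -8 + (n + n) = -8 + 2*n)
P(K) = -40 (P(K) = (-8 + 2*0)*5 = (-8 + 0)*5 = -8*5 = -40)
((8 + P(-2))*5)*(-334) - 128 = ((8 - 40)*5)*(-334) - 128 = -32*5*(-334) - 128 = -160*(-334) - 128 = 53440 - 128 = 53312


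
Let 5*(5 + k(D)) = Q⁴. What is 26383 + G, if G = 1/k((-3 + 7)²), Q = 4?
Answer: 6094478/231 ≈ 26383.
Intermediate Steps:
k(D) = 231/5 (k(D) = -5 + (⅕)*4⁴ = -5 + (⅕)*256 = -5 + 256/5 = 231/5)
G = 5/231 (G = 1/(231/5) = 5/231 ≈ 0.021645)
26383 + G = 26383 + 5/231 = 6094478/231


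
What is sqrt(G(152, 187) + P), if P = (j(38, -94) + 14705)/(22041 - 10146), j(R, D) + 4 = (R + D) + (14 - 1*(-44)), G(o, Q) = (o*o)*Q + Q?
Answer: 2*sqrt(100481796465)/305 ≈ 2078.6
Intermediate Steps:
G(o, Q) = Q + Q*o**2 (G(o, Q) = o**2*Q + Q = Q*o**2 + Q = Q + Q*o**2)
j(R, D) = 54 + D + R (j(R, D) = -4 + ((R + D) + (14 - 1*(-44))) = -4 + ((D + R) + (14 + 44)) = -4 + ((D + R) + 58) = -4 + (58 + D + R) = 54 + D + R)
P = 377/305 (P = ((54 - 94 + 38) + 14705)/(22041 - 10146) = (-2 + 14705)/11895 = 14703*(1/11895) = 377/305 ≈ 1.2361)
sqrt(G(152, 187) + P) = sqrt(187*(1 + 152**2) + 377/305) = sqrt(187*(1 + 23104) + 377/305) = sqrt(187*23105 + 377/305) = sqrt(4320635 + 377/305) = sqrt(1317794052/305) = 2*sqrt(100481796465)/305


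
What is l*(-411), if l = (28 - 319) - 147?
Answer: 180018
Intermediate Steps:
l = -438 (l = -291 - 147 = -438)
l*(-411) = -438*(-411) = 180018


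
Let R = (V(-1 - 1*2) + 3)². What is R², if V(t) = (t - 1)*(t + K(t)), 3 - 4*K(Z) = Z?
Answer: 6561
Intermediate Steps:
K(Z) = ¾ - Z/4
V(t) = (-1 + t)*(¾ + 3*t/4) (V(t) = (t - 1)*(t + (¾ - t/4)) = (-1 + t)*(¾ + 3*t/4))
R = 81 (R = ((-¾ + 3*(-1 - 1*2)²/4) + 3)² = ((-¾ + 3*(-1 - 2)²/4) + 3)² = ((-¾ + (¾)*(-3)²) + 3)² = ((-¾ + (¾)*9) + 3)² = ((-¾ + 27/4) + 3)² = (6 + 3)² = 9² = 81)
R² = 81² = 6561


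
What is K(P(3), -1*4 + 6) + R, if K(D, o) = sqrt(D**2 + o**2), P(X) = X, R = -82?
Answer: -82 + sqrt(13) ≈ -78.394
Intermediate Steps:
K(P(3), -1*4 + 6) + R = sqrt(3**2 + (-1*4 + 6)**2) - 82 = sqrt(9 + (-4 + 6)**2) - 82 = sqrt(9 + 2**2) - 82 = sqrt(9 + 4) - 82 = sqrt(13) - 82 = -82 + sqrt(13)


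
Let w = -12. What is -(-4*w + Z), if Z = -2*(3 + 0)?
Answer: -42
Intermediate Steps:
Z = -6 (Z = -2*3 = -6)
-(-4*w + Z) = -(-4*(-12) - 6) = -(48 - 6) = -1*42 = -42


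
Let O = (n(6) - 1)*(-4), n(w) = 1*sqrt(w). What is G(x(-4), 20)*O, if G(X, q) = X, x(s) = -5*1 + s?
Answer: -36 + 36*sqrt(6) ≈ 52.182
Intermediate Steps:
n(w) = sqrt(w)
x(s) = -5 + s
O = 4 - 4*sqrt(6) (O = (sqrt(6) - 1)*(-4) = (-1 + sqrt(6))*(-4) = 4 - 4*sqrt(6) ≈ -5.7980)
G(x(-4), 20)*O = (-5 - 4)*(4 - 4*sqrt(6)) = -9*(4 - 4*sqrt(6)) = -36 + 36*sqrt(6)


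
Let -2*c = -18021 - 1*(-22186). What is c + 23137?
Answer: 42109/2 ≈ 21055.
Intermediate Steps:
c = -4165/2 (c = -(-18021 - 1*(-22186))/2 = -(-18021 + 22186)/2 = -½*4165 = -4165/2 ≈ -2082.5)
c + 23137 = -4165/2 + 23137 = 42109/2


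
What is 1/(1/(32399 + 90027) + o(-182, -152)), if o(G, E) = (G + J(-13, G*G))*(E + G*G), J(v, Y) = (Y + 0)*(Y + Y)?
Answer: 122426/8857975257615797041 ≈ 1.3821e-14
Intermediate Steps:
J(v, Y) = 2*Y² (J(v, Y) = Y*(2*Y) = 2*Y²)
o(G, E) = (E + G²)*(G + 2*G⁴) (o(G, E) = (G + 2*(G*G)²)*(E + G*G) = (G + 2*(G²)²)*(E + G²) = (G + 2*G⁴)*(E + G²) = (E + G²)*(G + 2*G⁴))
1/(1/(32399 + 90027) + o(-182, -152)) = 1/(1/(32399 + 90027) - 182*(-152 + (-182)² + 2*(-182)⁵ + 2*(-152)*(-182)³)) = 1/(1/122426 - 182*(-152 + 33124 + 2*(-199690286432) + 2*(-152)*(-6028568))) = 1/(1/122426 - 182*(-152 + 33124 - 399380572864 + 1832684672)) = 1/(1/122426 - 182*(-397547855220)) = 1/(1/122426 + 72353709650040) = 1/(8857975257615797041/122426) = 122426/8857975257615797041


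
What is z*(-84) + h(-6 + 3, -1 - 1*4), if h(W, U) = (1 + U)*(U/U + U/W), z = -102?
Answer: 25672/3 ≈ 8557.3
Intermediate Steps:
h(W, U) = (1 + U)*(1 + U/W)
z*(-84) + h(-6 + 3, -1 - 1*4) = -102*(-84) + ((-1 - 1*4) + (-1 - 1*4)² + (-6 + 3)*(1 + (-1 - 1*4)))/(-6 + 3) = 8568 + ((-1 - 4) + (-1 - 4)² - 3*(1 + (-1 - 4)))/(-3) = 8568 - (-5 + (-5)² - 3*(1 - 5))/3 = 8568 - (-5 + 25 - 3*(-4))/3 = 8568 - (-5 + 25 + 12)/3 = 8568 - ⅓*32 = 8568 - 32/3 = 25672/3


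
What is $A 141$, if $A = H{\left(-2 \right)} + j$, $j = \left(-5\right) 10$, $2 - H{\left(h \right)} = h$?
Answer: $-6486$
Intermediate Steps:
$H{\left(h \right)} = 2 - h$
$j = -50$
$A = -46$ ($A = \left(2 - -2\right) - 50 = \left(2 + 2\right) - 50 = 4 - 50 = -46$)
$A 141 = \left(-46\right) 141 = -6486$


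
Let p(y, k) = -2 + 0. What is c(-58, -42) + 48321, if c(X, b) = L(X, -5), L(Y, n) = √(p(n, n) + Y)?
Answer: 48321 + 2*I*√15 ≈ 48321.0 + 7.746*I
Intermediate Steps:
p(y, k) = -2
L(Y, n) = √(-2 + Y)
c(X, b) = √(-2 + X)
c(-58, -42) + 48321 = √(-2 - 58) + 48321 = √(-60) + 48321 = 2*I*√15 + 48321 = 48321 + 2*I*√15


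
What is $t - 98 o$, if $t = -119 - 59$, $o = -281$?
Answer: $27360$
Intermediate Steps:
$t = -178$
$t - 98 o = -178 - -27538 = -178 + 27538 = 27360$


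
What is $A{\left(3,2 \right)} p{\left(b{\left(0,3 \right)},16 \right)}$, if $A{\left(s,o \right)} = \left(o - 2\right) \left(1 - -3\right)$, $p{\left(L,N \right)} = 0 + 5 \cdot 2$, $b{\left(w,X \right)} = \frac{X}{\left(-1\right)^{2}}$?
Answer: $0$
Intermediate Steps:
$b{\left(w,X \right)} = X$ ($b{\left(w,X \right)} = \frac{X}{1} = X 1 = X$)
$p{\left(L,N \right)} = 10$ ($p{\left(L,N \right)} = 0 + 10 = 10$)
$A{\left(s,o \right)} = -8 + 4 o$ ($A{\left(s,o \right)} = \left(-2 + o\right) \left(1 + 3\right) = \left(-2 + o\right) 4 = -8 + 4 o$)
$A{\left(3,2 \right)} p{\left(b{\left(0,3 \right)},16 \right)} = \left(-8 + 4 \cdot 2\right) 10 = \left(-8 + 8\right) 10 = 0 \cdot 10 = 0$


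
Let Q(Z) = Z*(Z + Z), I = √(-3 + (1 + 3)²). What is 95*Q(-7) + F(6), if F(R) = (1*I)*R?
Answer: 9310 + 6*√13 ≈ 9331.6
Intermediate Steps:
I = √13 (I = √(-3 + 4²) = √(-3 + 16) = √13 ≈ 3.6056)
F(R) = R*√13 (F(R) = (1*√13)*R = √13*R = R*√13)
Q(Z) = 2*Z² (Q(Z) = Z*(2*Z) = 2*Z²)
95*Q(-7) + F(6) = 95*(2*(-7)²) + 6*√13 = 95*(2*49) + 6*√13 = 95*98 + 6*√13 = 9310 + 6*√13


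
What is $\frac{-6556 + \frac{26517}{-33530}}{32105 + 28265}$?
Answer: $- \frac{219849197}{2024206100} \approx -0.10861$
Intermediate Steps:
$\frac{-6556 + \frac{26517}{-33530}}{32105 + 28265} = \frac{-6556 + 26517 \left(- \frac{1}{33530}\right)}{60370} = \left(-6556 - \frac{26517}{33530}\right) \frac{1}{60370} = \left(- \frac{219849197}{33530}\right) \frac{1}{60370} = - \frac{219849197}{2024206100}$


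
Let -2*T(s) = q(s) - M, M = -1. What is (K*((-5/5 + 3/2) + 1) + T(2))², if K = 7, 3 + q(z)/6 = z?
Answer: 169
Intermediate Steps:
q(z) = -18 + 6*z
T(s) = 17/2 - 3*s (T(s) = -((-18 + 6*s) - 1*(-1))/2 = -((-18 + 6*s) + 1)/2 = -(-17 + 6*s)/2 = 17/2 - 3*s)
(K*((-5/5 + 3/2) + 1) + T(2))² = (7*((-5/5 + 3/2) + 1) + (17/2 - 3*2))² = (7*((-5*⅕ + 3*(½)) + 1) + (17/2 - 6))² = (7*((-1 + 3/2) + 1) + 5/2)² = (7*(½ + 1) + 5/2)² = (7*(3/2) + 5/2)² = (21/2 + 5/2)² = 13² = 169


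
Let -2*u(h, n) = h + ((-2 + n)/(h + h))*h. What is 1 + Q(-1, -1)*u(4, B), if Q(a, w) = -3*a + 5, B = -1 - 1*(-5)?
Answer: -19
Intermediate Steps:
B = 4 (B = -1 + 5 = 4)
u(h, n) = ½ - h/2 - n/4 (u(h, n) = -(h + ((-2 + n)/(h + h))*h)/2 = -(h + ((-2 + n)/((2*h)))*h)/2 = -(h + ((-2 + n)*(1/(2*h)))*h)/2 = -(h + ((-2 + n)/(2*h))*h)/2 = -(h + (-1 + n/2))/2 = -(-1 + h + n/2)/2 = ½ - h/2 - n/4)
Q(a, w) = 5 - 3*a
1 + Q(-1, -1)*u(4, B) = 1 + (5 - 3*(-1))*(½ - ½*4 - ¼*4) = 1 + (5 + 3)*(½ - 2 - 1) = 1 + 8*(-5/2) = 1 - 20 = -19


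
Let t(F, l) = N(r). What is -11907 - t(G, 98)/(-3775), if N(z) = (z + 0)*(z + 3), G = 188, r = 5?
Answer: -8989777/755 ≈ -11907.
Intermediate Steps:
N(z) = z*(3 + z)
t(F, l) = 40 (t(F, l) = 5*(3 + 5) = 5*8 = 40)
-11907 - t(G, 98)/(-3775) = -11907 - 40/(-3775) = -11907 - 40*(-1)/3775 = -11907 - 1*(-8/755) = -11907 + 8/755 = -8989777/755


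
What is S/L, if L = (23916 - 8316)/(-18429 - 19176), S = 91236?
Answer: -57182163/260 ≈ -2.1993e+5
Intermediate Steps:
L = -1040/2507 (L = 15600/(-37605) = 15600*(-1/37605) = -1040/2507 ≈ -0.41484)
S/L = 91236/(-1040/2507) = 91236*(-2507/1040) = -57182163/260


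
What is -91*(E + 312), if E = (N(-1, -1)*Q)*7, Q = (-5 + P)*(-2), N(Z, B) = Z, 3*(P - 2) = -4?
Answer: -68614/3 ≈ -22871.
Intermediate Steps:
P = ⅔ (P = 2 + (⅓)*(-4) = 2 - 4/3 = ⅔ ≈ 0.66667)
Q = 26/3 (Q = (-5 + ⅔)*(-2) = -13/3*(-2) = 26/3 ≈ 8.6667)
E = -182/3 (E = -1*26/3*7 = -26/3*7 = -182/3 ≈ -60.667)
-91*(E + 312) = -91*(-182/3 + 312) = -91*754/3 = -68614/3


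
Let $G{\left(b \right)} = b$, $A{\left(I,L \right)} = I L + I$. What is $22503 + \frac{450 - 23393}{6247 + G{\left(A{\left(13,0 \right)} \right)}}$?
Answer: $\frac{140845837}{6260} \approx 22499.0$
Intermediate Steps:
$A{\left(I,L \right)} = I + I L$
$22503 + \frac{450 - 23393}{6247 + G{\left(A{\left(13,0 \right)} \right)}} = 22503 + \frac{450 - 23393}{6247 + 13 \left(1 + 0\right)} = 22503 - \frac{22943}{6247 + 13 \cdot 1} = 22503 - \frac{22943}{6247 + 13} = 22503 - \frac{22943}{6260} = \frac{140845837}{6260}$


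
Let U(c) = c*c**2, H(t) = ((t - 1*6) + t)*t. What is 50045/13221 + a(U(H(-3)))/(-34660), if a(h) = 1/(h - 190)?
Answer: 80598051006979/21292573334760 ≈ 3.7853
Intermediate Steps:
H(t) = t*(-6 + 2*t) (H(t) = ((t - 6) + t)*t = ((-6 + t) + t)*t = (-6 + 2*t)*t = t*(-6 + 2*t))
U(c) = c**3
a(h) = 1/(-190 + h)
50045/13221 + a(U(H(-3)))/(-34660) = 50045/13221 + 1/(-190 + (2*(-3)*(-3 - 3))**3*(-34660)) = 50045*(1/13221) - 1/34660/(-190 + (2*(-3)*(-6))**3) = 50045/13221 - 1/34660/(-190 + 36**3) = 50045/13221 - 1/34660/(-190 + 46656) = 50045/13221 - 1/34660/46466 = 50045/13221 + (1/46466)*(-1/34660) = 50045/13221 - 1/1610511560 = 80598051006979/21292573334760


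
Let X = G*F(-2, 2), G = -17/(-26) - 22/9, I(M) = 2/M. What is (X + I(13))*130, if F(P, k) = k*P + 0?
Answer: 8560/9 ≈ 951.11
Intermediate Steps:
G = -419/234 (G = -17*(-1/26) - 22*⅑ = 17/26 - 22/9 = -419/234 ≈ -1.7906)
F(P, k) = P*k (F(P, k) = P*k + 0 = P*k)
X = 838/117 (X = -(-419)*2/117 = -419/234*(-4) = 838/117 ≈ 7.1624)
(X + I(13))*130 = (838/117 + 2/13)*130 = (856/117)*130 = 8560/9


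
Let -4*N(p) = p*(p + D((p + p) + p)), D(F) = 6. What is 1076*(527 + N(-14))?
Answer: 536924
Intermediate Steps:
N(p) = -p*(6 + p)/4 (N(p) = -p*(p + 6)/4 = -p*(6 + p)/4)
1076*(527 + N(-14)) = 1076*(527 - 1/4*(-14)*(6 - 14)) = 1076*(527 - 1/4*(-14)*(-8)) = 1076*(527 - 28) = 1076*499 = 536924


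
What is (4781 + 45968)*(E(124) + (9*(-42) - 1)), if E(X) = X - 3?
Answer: -13093242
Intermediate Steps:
E(X) = -3 + X
(4781 + 45968)*(E(124) + (9*(-42) - 1)) = (4781 + 45968)*((-3 + 124) + (9*(-42) - 1)) = 50749*(121 + (-378 - 1)) = 50749*(121 - 379) = 50749*(-258) = -13093242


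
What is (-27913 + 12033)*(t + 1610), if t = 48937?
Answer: -802686360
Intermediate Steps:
(-27913 + 12033)*(t + 1610) = (-27913 + 12033)*(48937 + 1610) = -15880*50547 = -802686360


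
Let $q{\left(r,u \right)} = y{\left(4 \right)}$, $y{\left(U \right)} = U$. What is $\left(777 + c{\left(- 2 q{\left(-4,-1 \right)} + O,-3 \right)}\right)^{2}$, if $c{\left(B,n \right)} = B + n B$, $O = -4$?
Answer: $641601$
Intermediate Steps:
$q{\left(r,u \right)} = 4$
$c{\left(B,n \right)} = B + B n$
$\left(777 + c{\left(- 2 q{\left(-4,-1 \right)} + O,-3 \right)}\right)^{2} = \left(777 + \left(\left(-2\right) 4 - 4\right) \left(1 - 3\right)\right)^{2} = \left(777 + \left(-8 - 4\right) \left(-2\right)\right)^{2} = \left(777 - -24\right)^{2} = \left(777 + 24\right)^{2} = 801^{2} = 641601$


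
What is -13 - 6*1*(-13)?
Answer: 65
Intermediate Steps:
-13 - 6*1*(-13) = -13 - 6*(-13) = -13 + 78 = 65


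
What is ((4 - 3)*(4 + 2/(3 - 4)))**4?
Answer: 16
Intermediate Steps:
((4 - 3)*(4 + 2/(3 - 4)))**4 = (1*(4 + 2/(-1)))**4 = (1*(4 + 2*(-1)))**4 = (1*(4 - 2))**4 = (1*2)**4 = 2**4 = 16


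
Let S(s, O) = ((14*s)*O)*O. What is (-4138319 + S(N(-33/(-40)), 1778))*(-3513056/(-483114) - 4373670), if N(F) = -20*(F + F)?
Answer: 1547388003986618679874/241557 ≈ 6.4059e+15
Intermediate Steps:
N(F) = -40*F
S(s, O) = 14*s*O² (S(s, O) = (14*O*s)*O = 14*s*O²)
(-4138319 + S(N(-33/(-40)), 1778))*(-3513056/(-483114) - 4373670) = (-4138319 + 14*(-(-1320)/(-40))*1778²)*(-3513056/(-483114) - 4373670) = (-4138319 + 14*(-(-1320)*(-1)/40)*3161284)*(-3513056*(-1/483114) - 4373670) = (-4138319 + 14*(-40*33/40)*3161284)*(1756528/241557 - 4373670) = (-4138319 + 14*(-33)*3161284)*(-1056488847662/241557) = (-4138319 - 1460513208)*(-1056488847662/241557) = -1464651527*(-1056488847662/241557) = 1547388003986618679874/241557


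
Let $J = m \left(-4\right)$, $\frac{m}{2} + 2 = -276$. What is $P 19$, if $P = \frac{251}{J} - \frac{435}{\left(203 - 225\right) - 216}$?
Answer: $\frac{9758191}{264656} \approx 36.871$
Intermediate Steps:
$m = -556$ ($m = -4 + 2 \left(-276\right) = -4 - 552 = -556$)
$J = 2224$ ($J = \left(-556\right) \left(-4\right) = 2224$)
$P = \frac{513589}{264656}$ ($P = \frac{251}{2224} - \frac{435}{\left(203 - 225\right) - 216} = 251 \cdot \frac{1}{2224} - \frac{435}{-22 - 216} = \frac{251}{2224} - \frac{435}{-238} = \frac{251}{2224} - - \frac{435}{238} = \frac{251}{2224} + \frac{435}{238} = \frac{513589}{264656} \approx 1.9406$)
$P 19 = \frac{513589}{264656} \cdot 19 = \frac{9758191}{264656}$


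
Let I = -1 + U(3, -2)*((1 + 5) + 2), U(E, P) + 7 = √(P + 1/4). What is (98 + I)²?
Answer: 1569 + 328*I*√7 ≈ 1569.0 + 867.81*I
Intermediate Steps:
U(E, P) = -7 + √(¼ + P) (U(E, P) = -7 + √(P + 1/4) = -7 + √(P + ¼) = -7 + √(¼ + P))
I = -57 + 4*I*√7 (I = -1 + (-7 + √(1 + 4*(-2))/2)*((1 + 5) + 2) = -1 + (-7 + √(1 - 8)/2)*(6 + 2) = -1 + (-7 + √(-7)/2)*8 = -1 + (-7 + (I*√7)/2)*8 = -1 + (-7 + I*√7/2)*8 = -1 + (-56 + 4*I*√7) = -57 + 4*I*√7 ≈ -57.0 + 10.583*I)
(98 + I)² = (98 + (-57 + 4*I*√7))² = (41 + 4*I*√7)²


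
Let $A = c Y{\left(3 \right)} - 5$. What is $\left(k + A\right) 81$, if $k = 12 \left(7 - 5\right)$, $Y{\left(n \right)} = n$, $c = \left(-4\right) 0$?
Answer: $1539$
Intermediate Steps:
$c = 0$
$k = 24$ ($k = 12 \left(7 - 5\right) = 12 \cdot 2 = 24$)
$A = -5$ ($A = 0 \cdot 3 - 5 = 0 - 5 = -5$)
$\left(k + A\right) 81 = \left(24 - 5\right) 81 = 19 \cdot 81 = 1539$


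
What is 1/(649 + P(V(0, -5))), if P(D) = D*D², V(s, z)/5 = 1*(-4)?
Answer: -1/7351 ≈ -0.00013604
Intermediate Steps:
V(s, z) = -20 (V(s, z) = 5*(1*(-4)) = 5*(-4) = -20)
P(D) = D³
1/(649 + P(V(0, -5))) = 1/(649 + (-20)³) = 1/(649 - 8000) = 1/(-7351) = -1/7351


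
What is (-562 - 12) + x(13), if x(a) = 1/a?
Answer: -7461/13 ≈ -573.92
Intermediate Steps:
(-562 - 12) + x(13) = (-562 - 12) + 1/13 = -574 + 1/13 = -7461/13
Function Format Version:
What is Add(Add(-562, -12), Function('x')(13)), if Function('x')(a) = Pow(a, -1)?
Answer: Rational(-7461, 13) ≈ -573.92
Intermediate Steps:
Add(Add(-562, -12), Function('x')(13)) = Add(Add(-562, -12), Pow(13, -1)) = Add(-574, Rational(1, 13)) = Rational(-7461, 13)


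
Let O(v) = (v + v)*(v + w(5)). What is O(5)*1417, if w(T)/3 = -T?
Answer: -141700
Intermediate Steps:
w(T) = -3*T (w(T) = 3*(-T) = -3*T)
O(v) = 2*v*(-15 + v) (O(v) = (v + v)*(v - 3*5) = (2*v)*(v - 15) = (2*v)*(-15 + v) = 2*v*(-15 + v))
O(5)*1417 = (2*5*(-15 + 5))*1417 = (2*5*(-10))*1417 = -100*1417 = -141700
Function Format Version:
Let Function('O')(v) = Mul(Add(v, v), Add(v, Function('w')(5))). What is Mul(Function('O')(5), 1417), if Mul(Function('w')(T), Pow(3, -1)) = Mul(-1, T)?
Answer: -141700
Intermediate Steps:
Function('w')(T) = Mul(-3, T) (Function('w')(T) = Mul(3, Mul(-1, T)) = Mul(-3, T))
Function('O')(v) = Mul(2, v, Add(-15, v)) (Function('O')(v) = Mul(Add(v, v), Add(v, Mul(-3, 5))) = Mul(Mul(2, v), Add(v, -15)) = Mul(Mul(2, v), Add(-15, v)) = Mul(2, v, Add(-15, v)))
Mul(Function('O')(5), 1417) = Mul(Mul(2, 5, Add(-15, 5)), 1417) = Mul(Mul(2, 5, -10), 1417) = Mul(-100, 1417) = -141700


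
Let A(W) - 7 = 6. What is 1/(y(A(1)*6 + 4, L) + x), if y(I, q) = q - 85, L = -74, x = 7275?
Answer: 1/7116 ≈ 0.00014053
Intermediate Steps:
A(W) = 13 (A(W) = 7 + 6 = 13)
y(I, q) = -85 + q
1/(y(A(1)*6 + 4, L) + x) = 1/((-85 - 74) + 7275) = 1/(-159 + 7275) = 1/7116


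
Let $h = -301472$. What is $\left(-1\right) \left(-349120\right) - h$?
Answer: $650592$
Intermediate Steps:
$\left(-1\right) \left(-349120\right) - h = \left(-1\right) \left(-349120\right) - -301472 = 349120 + 301472 = 650592$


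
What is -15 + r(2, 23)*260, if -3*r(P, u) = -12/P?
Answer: 505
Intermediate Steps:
r(P, u) = 4/P (r(P, u) = -(-4)/P = 4/P)
-15 + r(2, 23)*260 = -15 + (4/2)*260 = -15 + (4*(½))*260 = -15 + 2*260 = -15 + 520 = 505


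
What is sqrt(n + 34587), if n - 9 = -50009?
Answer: I*sqrt(15413) ≈ 124.15*I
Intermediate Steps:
n = -50000 (n = 9 - 50009 = -50000)
sqrt(n + 34587) = sqrt(-50000 + 34587) = sqrt(-15413) = I*sqrt(15413)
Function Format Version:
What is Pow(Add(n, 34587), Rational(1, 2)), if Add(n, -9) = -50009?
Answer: Mul(I, Pow(15413, Rational(1, 2))) ≈ Mul(124.15, I)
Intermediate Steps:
n = -50000 (n = Add(9, -50009) = -50000)
Pow(Add(n, 34587), Rational(1, 2)) = Pow(Add(-50000, 34587), Rational(1, 2)) = Pow(-15413, Rational(1, 2)) = Mul(I, Pow(15413, Rational(1, 2)))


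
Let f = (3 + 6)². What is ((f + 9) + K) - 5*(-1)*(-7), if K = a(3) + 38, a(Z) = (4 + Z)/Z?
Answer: 286/3 ≈ 95.333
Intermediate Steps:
a(Z) = (4 + Z)/Z
K = 121/3 (K = (4 + 3)/3 + 38 = (⅓)*7 + 38 = 7/3 + 38 = 121/3 ≈ 40.333)
f = 81 (f = 9² = 81)
((f + 9) + K) - 5*(-1)*(-7) = ((81 + 9) + 121/3) - 5*(-1)*(-7) = (90 + 121/3) - (-5)*(-7) = 391/3 - 1*35 = 391/3 - 35 = 286/3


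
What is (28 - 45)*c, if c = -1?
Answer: 17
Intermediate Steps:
(28 - 45)*c = (28 - 45)*(-1) = -17*(-1) = 17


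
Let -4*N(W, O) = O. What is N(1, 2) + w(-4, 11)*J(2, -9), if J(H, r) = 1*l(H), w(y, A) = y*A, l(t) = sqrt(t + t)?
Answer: -177/2 ≈ -88.500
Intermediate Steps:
l(t) = sqrt(2)*sqrt(t) (l(t) = sqrt(2*t) = sqrt(2)*sqrt(t))
N(W, O) = -O/4
w(y, A) = A*y
J(H, r) = sqrt(2)*sqrt(H) (J(H, r) = 1*(sqrt(2)*sqrt(H)) = sqrt(2)*sqrt(H))
N(1, 2) + w(-4, 11)*J(2, -9) = -1/4*2 + (11*(-4))*(sqrt(2)*sqrt(2)) = -1/2 - 44*2 = -1/2 - 88 = -177/2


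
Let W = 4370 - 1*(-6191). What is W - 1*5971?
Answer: 4590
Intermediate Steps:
W = 10561 (W = 4370 + 6191 = 10561)
W - 1*5971 = 10561 - 1*5971 = 10561 - 5971 = 4590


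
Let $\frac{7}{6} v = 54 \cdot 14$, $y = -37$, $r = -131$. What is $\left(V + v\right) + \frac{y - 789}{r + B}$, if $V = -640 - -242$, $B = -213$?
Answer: $\frac{43413}{172} \approx 252.4$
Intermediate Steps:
$V = -398$ ($V = -640 + 242 = -398$)
$v = 648$ ($v = \frac{6 \cdot 54 \cdot 14}{7} = \frac{6}{7} \cdot 756 = 648$)
$\left(V + v\right) + \frac{y - 789}{r + B} = \left(-398 + 648\right) + \frac{-37 - 789}{-131 - 213} = 250 - \frac{826}{-344} = 250 - - \frac{413}{172} = 250 + \frac{413}{172} = \frac{43413}{172}$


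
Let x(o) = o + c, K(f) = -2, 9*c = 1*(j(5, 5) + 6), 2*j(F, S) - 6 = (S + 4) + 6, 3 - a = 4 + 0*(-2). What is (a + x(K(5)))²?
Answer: 49/36 ≈ 1.3611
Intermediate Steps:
a = -1 (a = 3 - (4 + 0*(-2)) = 3 - (4 + 0) = 3 - 1*4 = 3 - 4 = -1)
j(F, S) = 8 + S/2 (j(F, S) = 3 + ((S + 4) + 6)/2 = 3 + ((4 + S) + 6)/2 = 3 + (10 + S)/2 = 3 + (5 + S/2) = 8 + S/2)
c = 11/6 (c = (1*((8 + (½)*5) + 6))/9 = (1*((8 + 5/2) + 6))/9 = (1*(21/2 + 6))/9 = (1*(33/2))/9 = (⅑)*(33/2) = 11/6 ≈ 1.8333)
x(o) = 11/6 + o (x(o) = o + 11/6 = 11/6 + o)
(a + x(K(5)))² = (-1 + (11/6 - 2))² = (-1 - ⅙)² = (-7/6)² = 49/36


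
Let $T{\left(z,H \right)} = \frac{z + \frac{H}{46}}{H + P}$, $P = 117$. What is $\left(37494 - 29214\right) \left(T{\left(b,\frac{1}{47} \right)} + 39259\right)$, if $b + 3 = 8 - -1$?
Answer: $\frac{89392859757}{275} \approx 3.2506 \cdot 10^{8}$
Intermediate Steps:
$b = 6$ ($b = -3 + \left(8 - -1\right) = -3 + \left(8 + 1\right) = -3 + 9 = 6$)
$T{\left(z,H \right)} = \frac{z + \frac{H}{46}}{117 + H}$ ($T{\left(z,H \right)} = \frac{z + \frac{H}{46}}{H + 117} = \frac{z + H \frac{1}{46}}{117 + H} = \frac{z + \frac{H}{46}}{117 + H}$)
$\left(37494 - 29214\right) \left(T{\left(b,\frac{1}{47} \right)} + 39259\right) = \left(37494 - 29214\right) \left(\frac{6 + \frac{1}{46 \cdot 47}}{117 + \frac{1}{47}} + 39259\right) = 8280 \left(\frac{6 + \frac{1}{46} \cdot \frac{1}{47}}{117 + \frac{1}{47}} + 39259\right) = 8280 \left(\frac{6 + \frac{1}{2162}}{\frac{5500}{47}} + 39259\right) = 8280 \left(\frac{47}{5500} \cdot \frac{12973}{2162} + 39259\right) = 8280 \left(\frac{12973}{253000} + 39259\right) = 8280 \cdot \frac{9932539973}{253000} = \frac{89392859757}{275}$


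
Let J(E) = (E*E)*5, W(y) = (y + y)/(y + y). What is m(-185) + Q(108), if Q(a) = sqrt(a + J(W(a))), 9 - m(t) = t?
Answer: 194 + sqrt(113) ≈ 204.63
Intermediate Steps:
W(y) = 1 (W(y) = (2*y)/((2*y)) = (2*y)*(1/(2*y)) = 1)
m(t) = 9 - t
J(E) = 5*E**2 (J(E) = E**2*5 = 5*E**2)
Q(a) = sqrt(5 + a) (Q(a) = sqrt(a + 5*1**2) = sqrt(a + 5*1) = sqrt(a + 5) = sqrt(5 + a))
m(-185) + Q(108) = (9 - 1*(-185)) + sqrt(5 + 108) = (9 + 185) + sqrt(113) = 194 + sqrt(113)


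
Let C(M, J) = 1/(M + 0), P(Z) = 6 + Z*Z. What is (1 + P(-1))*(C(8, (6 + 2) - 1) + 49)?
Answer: 393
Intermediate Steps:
P(Z) = 6 + Z²
C(M, J) = 1/M
(1 + P(-1))*(C(8, (6 + 2) - 1) + 49) = (1 + (6 + (-1)²))*(1/8 + 49) = (1 + (6 + 1))*(⅛ + 49) = (1 + 7)*(393/8) = 8*(393/8) = 393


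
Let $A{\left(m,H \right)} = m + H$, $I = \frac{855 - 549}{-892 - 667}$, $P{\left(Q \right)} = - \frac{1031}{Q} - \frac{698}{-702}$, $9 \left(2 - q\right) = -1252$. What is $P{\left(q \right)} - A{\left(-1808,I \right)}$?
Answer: $\frac{1252229266319}{694955430} \approx 1801.9$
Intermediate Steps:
$q = \frac{1270}{9}$ ($q = 2 - - \frac{1252}{9} = 2 + \frac{1252}{9} = \frac{1270}{9} \approx 141.11$)
$P{\left(Q \right)} = \frac{349}{351} - \frac{1031}{Q}$ ($P{\left(Q \right)} = - \frac{1031}{Q} - - \frac{349}{351} = - \frac{1031}{Q} + \frac{349}{351} = \frac{349}{351} - \frac{1031}{Q}$)
$I = - \frac{306}{1559}$ ($I = \frac{306}{-1559} = 306 \left(- \frac{1}{1559}\right) = - \frac{306}{1559} \approx -0.19628$)
$A{\left(m,H \right)} = H + m$
$P{\left(q \right)} - A{\left(-1808,I \right)} = \left(\frac{349}{351} - \frac{1031}{\frac{1270}{9}}\right) - \left(- \frac{306}{1559} - 1808\right) = \left(\frac{349}{351} - \frac{9279}{1270}\right) - - \frac{2818978}{1559} = \left(\frac{349}{351} - \frac{9279}{1270}\right) + \frac{2818978}{1559} = - \frac{2813699}{445770} + \frac{2818978}{1559} = \frac{1252229266319}{694955430}$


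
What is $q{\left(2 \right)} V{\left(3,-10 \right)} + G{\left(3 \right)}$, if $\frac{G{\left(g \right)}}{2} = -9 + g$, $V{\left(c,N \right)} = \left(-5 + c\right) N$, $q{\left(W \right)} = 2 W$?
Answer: $68$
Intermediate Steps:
$V{\left(c,N \right)} = N \left(-5 + c\right)$
$G{\left(g \right)} = -18 + 2 g$ ($G{\left(g \right)} = 2 \left(-9 + g\right) = -18 + 2 g$)
$q{\left(2 \right)} V{\left(3,-10 \right)} + G{\left(3 \right)} = 2 \cdot 2 \left(- 10 \left(-5 + 3\right)\right) + \left(-18 + 2 \cdot 3\right) = 4 \left(\left(-10\right) \left(-2\right)\right) + \left(-18 + 6\right) = 4 \cdot 20 - 12 = 80 - 12 = 68$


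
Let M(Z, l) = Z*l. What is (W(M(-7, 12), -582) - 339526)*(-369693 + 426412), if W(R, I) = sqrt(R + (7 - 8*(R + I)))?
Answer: -19257575194 + 56719*sqrt(5251) ≈ -1.9253e+10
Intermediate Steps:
W(R, I) = sqrt(7 - 8*I - 7*R) (W(R, I) = sqrt(R + (7 - 8*(I + R))) = sqrt(R + (7 + (-8*I - 8*R))) = sqrt(R + (7 - 8*I - 8*R)) = sqrt(7 - 8*I - 7*R))
(W(M(-7, 12), -582) - 339526)*(-369693 + 426412) = (sqrt(7 - 8*(-582) - (-49)*12) - 339526)*(-369693 + 426412) = (sqrt(7 + 4656 - 7*(-84)) - 339526)*56719 = (sqrt(7 + 4656 + 588) - 339526)*56719 = (sqrt(5251) - 339526)*56719 = (-339526 + sqrt(5251))*56719 = -19257575194 + 56719*sqrt(5251)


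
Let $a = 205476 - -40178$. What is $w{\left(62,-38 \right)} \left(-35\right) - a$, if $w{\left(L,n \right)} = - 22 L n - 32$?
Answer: $-2058654$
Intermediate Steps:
$w{\left(L,n \right)} = -32 - 22 L n$ ($w{\left(L,n \right)} = - 22 L n - 32 = -32 - 22 L n$)
$a = 245654$ ($a = 205476 + 40178 = 245654$)
$w{\left(62,-38 \right)} \left(-35\right) - a = \left(-32 - 1364 \left(-38\right)\right) \left(-35\right) - 245654 = \left(-32 + 51832\right) \left(-35\right) - 245654 = 51800 \left(-35\right) - 245654 = -1813000 - 245654 = -2058654$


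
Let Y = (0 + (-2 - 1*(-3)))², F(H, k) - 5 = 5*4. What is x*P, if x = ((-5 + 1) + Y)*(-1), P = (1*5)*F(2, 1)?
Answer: 375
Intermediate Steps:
F(H, k) = 25 (F(H, k) = 5 + 5*4 = 5 + 20 = 25)
Y = 1 (Y = (0 + (-2 + 3))² = (0 + 1)² = 1² = 1)
P = 125 (P = (1*5)*25 = 5*25 = 125)
x = 3 (x = ((-5 + 1) + 1)*(-1) = (-4 + 1)*(-1) = -3*(-1) = 3)
x*P = 3*125 = 375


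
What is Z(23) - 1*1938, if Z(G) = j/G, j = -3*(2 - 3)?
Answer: -44571/23 ≈ -1937.9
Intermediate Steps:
j = 3 (j = -3*(-1) = 3)
Z(G) = 3/G
Z(23) - 1*1938 = 3/23 - 1*1938 = 3*(1/23) - 1938 = 3/23 - 1938 = -44571/23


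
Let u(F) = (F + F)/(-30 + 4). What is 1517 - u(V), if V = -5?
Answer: 19716/13 ≈ 1516.6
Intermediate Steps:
u(F) = -F/13 (u(F) = (2*F)/(-26) = (2*F)*(-1/26) = -F/13)
1517 - u(V) = 1517 - (-1)*(-5)/13 = 1517 - 1*5/13 = 1517 - 5/13 = 19716/13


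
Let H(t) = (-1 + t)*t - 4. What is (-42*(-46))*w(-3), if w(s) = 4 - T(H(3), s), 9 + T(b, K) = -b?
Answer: 28980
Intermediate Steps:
H(t) = -4 + t*(-1 + t) (H(t) = t*(-1 + t) - 4 = -4 + t*(-1 + t))
T(b, K) = -9 - b
w(s) = 15 (w(s) = 4 - (-9 - (-4 + 3**2 - 1*3)) = 4 - (-9 - (-4 + 9 - 3)) = 4 - (-9 - 1*2) = 4 - (-9 - 2) = 4 - 1*(-11) = 4 + 11 = 15)
(-42*(-46))*w(-3) = -42*(-46)*15 = 1932*15 = 28980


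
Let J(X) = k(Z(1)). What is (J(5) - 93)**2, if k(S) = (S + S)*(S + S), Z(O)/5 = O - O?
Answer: 8649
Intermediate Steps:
Z(O) = 0 (Z(O) = 5*(O - O) = 5*0 = 0)
k(S) = 4*S**2 (k(S) = (2*S)*(2*S) = 4*S**2)
J(X) = 0 (J(X) = 4*0**2 = 4*0 = 0)
(J(5) - 93)**2 = (0 - 93)**2 = (-93)**2 = 8649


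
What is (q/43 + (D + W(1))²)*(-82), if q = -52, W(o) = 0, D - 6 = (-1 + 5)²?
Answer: -1702320/43 ≈ -39589.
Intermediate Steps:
D = 22 (D = 6 + (-1 + 5)² = 6 + 4² = 6 + 16 = 22)
(q/43 + (D + W(1))²)*(-82) = (-52/43 + (22 + 0)²)*(-82) = (-52*1/43 + 22²)*(-82) = (-52/43 + 484)*(-82) = (20760/43)*(-82) = -1702320/43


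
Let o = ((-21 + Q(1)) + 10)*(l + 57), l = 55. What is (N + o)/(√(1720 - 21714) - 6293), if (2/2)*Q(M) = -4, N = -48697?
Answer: 317022461/39621843 + 50377*I*√19994/39621843 ≈ 8.0012 + 0.17978*I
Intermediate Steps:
Q(M) = -4
o = -1680 (o = ((-21 - 4) + 10)*(55 + 57) = (-25 + 10)*112 = -15*112 = -1680)
(N + o)/(√(1720 - 21714) - 6293) = (-48697 - 1680)/(√(1720 - 21714) - 6293) = -50377/(√(-19994) - 6293) = -50377/(I*√19994 - 6293) = -50377/(-6293 + I*√19994)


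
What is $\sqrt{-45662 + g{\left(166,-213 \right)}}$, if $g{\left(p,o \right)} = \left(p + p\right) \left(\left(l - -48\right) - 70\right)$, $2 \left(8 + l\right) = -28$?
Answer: $7 i \sqrt{1230} \approx 245.5 i$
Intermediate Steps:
$l = -22$ ($l = -8 + \frac{1}{2} \left(-28\right) = -8 - 14 = -22$)
$g{\left(p,o \right)} = - 88 p$ ($g{\left(p,o \right)} = \left(p + p\right) \left(\left(-22 - -48\right) - 70\right) = 2 p \left(\left(-22 + 48\right) - 70\right) = 2 p \left(26 - 70\right) = 2 p \left(-44\right) = - 88 p$)
$\sqrt{-45662 + g{\left(166,-213 \right)}} = \sqrt{-45662 - 14608} = \sqrt{-60270} = 7 i \sqrt{1230}$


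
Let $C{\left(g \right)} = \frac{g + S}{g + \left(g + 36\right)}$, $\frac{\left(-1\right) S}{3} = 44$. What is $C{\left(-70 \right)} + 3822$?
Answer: $\frac{198845}{52} \approx 3823.9$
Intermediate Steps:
$S = -132$ ($S = \left(-3\right) 44 = -132$)
$C{\left(g \right)} = \frac{-132 + g}{36 + 2 g}$ ($C{\left(g \right)} = \frac{g - 132}{g + \left(g + 36\right)} = \frac{-132 + g}{g + \left(36 + g\right)} = \frac{-132 + g}{36 + 2 g}$)
$C{\left(-70 \right)} + 3822 = \frac{-132 - 70}{2 \left(18 - 70\right)} + 3822 = \frac{1}{2} \frac{1}{-52} \left(-202\right) + 3822 = \frac{1}{2} \left(- \frac{1}{52}\right) \left(-202\right) + 3822 = \frac{101}{52} + 3822 = \frac{198845}{52}$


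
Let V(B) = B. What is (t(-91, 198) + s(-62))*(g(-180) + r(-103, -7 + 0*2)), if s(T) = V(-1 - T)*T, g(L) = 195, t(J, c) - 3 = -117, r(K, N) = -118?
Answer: -299992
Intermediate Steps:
t(J, c) = -114 (t(J, c) = 3 - 117 = -114)
s(T) = T*(-1 - T) (s(T) = (-1 - T)*T = T*(-1 - T))
(t(-91, 198) + s(-62))*(g(-180) + r(-103, -7 + 0*2)) = (-114 - 1*(-62)*(1 - 62))*(195 - 118) = (-114 - 1*(-62)*(-61))*77 = (-114 - 3782)*77 = -3896*77 = -299992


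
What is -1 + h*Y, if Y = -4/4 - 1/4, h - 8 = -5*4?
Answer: 14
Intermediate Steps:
h = -12 (h = 8 - 5*4 = 8 - 20 = -12)
Y = -5/4 (Y = -4*¼ - 1*¼ = -1 - ¼ = -5/4 ≈ -1.2500)
-1 + h*Y = -1 - 12*(-5/4) = -1 + 15 = 14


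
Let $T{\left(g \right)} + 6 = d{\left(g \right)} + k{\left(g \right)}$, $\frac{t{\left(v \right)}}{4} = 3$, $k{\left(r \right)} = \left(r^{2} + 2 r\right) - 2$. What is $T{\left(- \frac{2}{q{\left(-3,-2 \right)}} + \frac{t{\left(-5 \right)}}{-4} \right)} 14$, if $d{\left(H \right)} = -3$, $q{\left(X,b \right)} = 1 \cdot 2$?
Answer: $-42$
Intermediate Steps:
$k{\left(r \right)} = -2 + r^{2} + 2 r$
$q{\left(X,b \right)} = 2$
$t{\left(v \right)} = 12$ ($t{\left(v \right)} = 4 \cdot 3 = 12$)
$T{\left(g \right)} = -11 + g^{2} + 2 g$ ($T{\left(g \right)} = -6 - \left(5 - g^{2} - 2 g\right) = -6 + \left(-5 + g^{2} + 2 g\right) = -11 + g^{2} + 2 g$)
$T{\left(- \frac{2}{q{\left(-3,-2 \right)}} + \frac{t{\left(-5 \right)}}{-4} \right)} 14 = \left(-11 + \left(- \frac{2}{2} + \frac{12}{-4}\right)^{2} + 2 \left(- \frac{2}{2} + \frac{12}{-4}\right)\right) 14 = \left(-11 + \left(\left(-2\right) \frac{1}{2} + 12 \left(- \frac{1}{4}\right)\right)^{2} + 2 \left(\left(-2\right) \frac{1}{2} + 12 \left(- \frac{1}{4}\right)\right)\right) 14 = \left(-11 + \left(-1 - 3\right)^{2} + 2 \left(-1 - 3\right)\right) 14 = \left(-11 + \left(-4\right)^{2} + 2 \left(-4\right)\right) 14 = \left(-11 + 16 - 8\right) 14 = \left(-3\right) 14 = -42$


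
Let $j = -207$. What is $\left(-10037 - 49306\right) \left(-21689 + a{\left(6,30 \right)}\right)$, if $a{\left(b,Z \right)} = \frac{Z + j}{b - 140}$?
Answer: $\frac{172459600107}{134} \approx 1.287 \cdot 10^{9}$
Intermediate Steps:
$a{\left(b,Z \right)} = \frac{-207 + Z}{-140 + b}$ ($a{\left(b,Z \right)} = \frac{Z - 207}{b - 140} = \frac{-207 + Z}{b - 140} = \frac{-207 + Z}{-140 + b}$)
$\left(-10037 - 49306\right) \left(-21689 + a{\left(6,30 \right)}\right) = \left(-10037 - 49306\right) \left(-21689 + \frac{-207 + 30}{-140 + 6}\right) = - 59343 \left(-21689 + \frac{1}{-134} \left(-177\right)\right) = - 59343 \left(-21689 - - \frac{177}{134}\right) = - 59343 \left(-21689 + \frac{177}{134}\right) = \left(-59343\right) \left(- \frac{2906149}{134}\right) = \frac{172459600107}{134}$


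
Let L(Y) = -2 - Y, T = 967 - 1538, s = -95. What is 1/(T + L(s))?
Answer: -1/478 ≈ -0.0020920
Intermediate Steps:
T = -571
1/(T + L(s)) = 1/(-571 + (-2 - 1*(-95))) = 1/(-571 + (-2 + 95)) = 1/(-571 + 93) = 1/(-478) = -1/478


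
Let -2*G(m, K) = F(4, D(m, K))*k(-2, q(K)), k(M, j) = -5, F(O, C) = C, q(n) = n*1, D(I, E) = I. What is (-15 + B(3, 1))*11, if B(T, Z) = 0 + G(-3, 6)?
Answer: -495/2 ≈ -247.50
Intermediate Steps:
q(n) = n
G(m, K) = 5*m/2 (G(m, K) = -m*(-5)/2 = -(-5)*m/2 = 5*m/2)
B(T, Z) = -15/2 (B(T, Z) = 0 + (5/2)*(-3) = 0 - 15/2 = -15/2)
(-15 + B(3, 1))*11 = (-15 - 15/2)*11 = -45/2*11 = -495/2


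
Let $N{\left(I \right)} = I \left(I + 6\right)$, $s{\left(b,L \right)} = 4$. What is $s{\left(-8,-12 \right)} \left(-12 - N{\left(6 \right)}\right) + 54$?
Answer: $-282$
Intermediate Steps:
$N{\left(I \right)} = I \left(6 + I\right)$
$s{\left(-8,-12 \right)} \left(-12 - N{\left(6 \right)}\right) + 54 = 4 \left(-12 - 6 \left(6 + 6\right)\right) + 54 = 4 \left(-12 - 6 \cdot 12\right) + 54 = 4 \left(-12 - 72\right) + 54 = 4 \left(-84\right) + 54 = -336 + 54 = -282$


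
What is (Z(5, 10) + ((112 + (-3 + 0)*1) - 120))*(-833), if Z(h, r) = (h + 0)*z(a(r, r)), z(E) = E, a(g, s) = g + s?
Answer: -74137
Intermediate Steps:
Z(h, r) = 2*h*r (Z(h, r) = (h + 0)*(r + r) = h*(2*r) = 2*h*r)
(Z(5, 10) + ((112 + (-3 + 0)*1) - 120))*(-833) = (2*5*10 + ((112 + (-3 + 0)*1) - 120))*(-833) = (100 + ((112 - 3*1) - 120))*(-833) = (100 + ((112 - 3) - 120))*(-833) = (100 + (109 - 120))*(-833) = (100 - 11)*(-833) = 89*(-833) = -74137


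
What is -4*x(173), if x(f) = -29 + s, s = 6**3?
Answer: -748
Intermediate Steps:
s = 216
x(f) = 187 (x(f) = -29 + 216 = 187)
-4*x(173) = -4*187 = -748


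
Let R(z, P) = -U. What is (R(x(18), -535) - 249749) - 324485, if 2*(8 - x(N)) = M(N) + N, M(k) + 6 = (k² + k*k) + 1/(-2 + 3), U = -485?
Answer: -573749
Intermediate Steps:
M(k) = -5 + 2*k² (M(k) = -6 + ((k² + k*k) + 1/(-2 + 3)) = -6 + ((k² + k²) + 1/1) = -6 + (2*k² + 1) = -6 + (1 + 2*k²) = -5 + 2*k²)
x(N) = 21/2 - N² - N/2 (x(N) = 8 - ((-5 + 2*N²) + N)/2 = 8 - (-5 + N + 2*N²)/2 = 8 + (5/2 - N² - N/2) = 21/2 - N² - N/2)
R(z, P) = 485 (R(z, P) = -1*(-485) = 485)
(R(x(18), -535) - 249749) - 324485 = (485 - 249749) - 324485 = -249264 - 324485 = -573749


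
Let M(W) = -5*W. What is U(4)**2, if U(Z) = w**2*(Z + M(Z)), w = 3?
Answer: 20736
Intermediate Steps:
U(Z) = -36*Z (U(Z) = 3**2*(Z - 5*Z) = 9*(-4*Z) = -36*Z)
U(4)**2 = (-36*4)**2 = (-144)**2 = 20736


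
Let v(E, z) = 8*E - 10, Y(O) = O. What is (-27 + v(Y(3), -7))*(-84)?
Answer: 1092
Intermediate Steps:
v(E, z) = -10 + 8*E
(-27 + v(Y(3), -7))*(-84) = (-27 + (-10 + 8*3))*(-84) = (-27 + (-10 + 24))*(-84) = (-27 + 14)*(-84) = -13*(-84) = 1092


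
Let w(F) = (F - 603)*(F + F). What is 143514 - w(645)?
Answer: 89334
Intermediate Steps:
w(F) = 2*F*(-603 + F) (w(F) = (-603 + F)*(2*F) = 2*F*(-603 + F))
143514 - w(645) = 143514 - 2*645*(-603 + 645) = 143514 - 2*645*42 = 143514 - 1*54180 = 143514 - 54180 = 89334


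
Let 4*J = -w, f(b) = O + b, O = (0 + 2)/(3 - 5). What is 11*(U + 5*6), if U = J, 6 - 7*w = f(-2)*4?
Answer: 4521/14 ≈ 322.93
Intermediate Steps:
O = -1 (O = 2/(-2) = 2*(-½) = -1)
f(b) = -1 + b
w = 18/7 (w = 6/7 - (-1 - 2)*4/7 = 6/7 - (-3)*4/7 = 6/7 - ⅐*(-12) = 6/7 + 12/7 = 18/7 ≈ 2.5714)
J = -9/14 (J = (-1*18/7)/4 = (¼)*(-18/7) = -9/14 ≈ -0.64286)
U = -9/14 ≈ -0.64286
11*(U + 5*6) = 11*(-9/14 + 5*6) = 11*(-9/14 + 30) = 11*(411/14) = 4521/14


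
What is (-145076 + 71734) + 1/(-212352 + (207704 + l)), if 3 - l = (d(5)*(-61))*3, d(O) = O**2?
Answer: -5133941/70 ≈ -73342.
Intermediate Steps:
l = 4578 (l = 3 - 5**2*(-61)*3 = 3 - 25*(-61)*3 = 3 - (-1525)*3 = 3 - 1*(-4575) = 3 + 4575 = 4578)
(-145076 + 71734) + 1/(-212352 + (207704 + l)) = (-145076 + 71734) + 1/(-212352 + (207704 + 4578)) = -73342 + 1/(-212352 + 212282) = -73342 + 1/(-70) = -73342 - 1/70 = -5133941/70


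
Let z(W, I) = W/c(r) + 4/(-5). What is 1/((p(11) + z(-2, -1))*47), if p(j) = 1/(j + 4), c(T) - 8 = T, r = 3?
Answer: -165/7097 ≈ -0.023249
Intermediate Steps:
c(T) = 8 + T
p(j) = 1/(4 + j)
z(W, I) = -⅘ + W/11 (z(W, I) = W/(8 + 3) + 4/(-5) = W/11 + 4*(-⅕) = W*(1/11) - ⅘ = W/11 - ⅘ = -⅘ + W/11)
1/((p(11) + z(-2, -1))*47) = 1/((1/(4 + 11) + (-⅘ + (1/11)*(-2)))*47) = 1/((1/15 + (-⅘ - 2/11))*47) = 1/((1/15 - 54/55)*47) = 1/(-151/165*47) = 1/(-7097/165) = -165/7097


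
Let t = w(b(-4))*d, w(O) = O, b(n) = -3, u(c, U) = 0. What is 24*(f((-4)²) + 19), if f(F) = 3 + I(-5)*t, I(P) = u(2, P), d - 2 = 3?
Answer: 528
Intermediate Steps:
d = 5 (d = 2 + 3 = 5)
I(P) = 0
t = -15 (t = -3*5 = -15)
f(F) = 3 (f(F) = 3 + 0*(-15) = 3 + 0 = 3)
24*(f((-4)²) + 19) = 24*(3 + 19) = 24*22 = 528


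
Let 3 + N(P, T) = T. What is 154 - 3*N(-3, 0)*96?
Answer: 1018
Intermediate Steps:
N(P, T) = -3 + T
154 - 3*N(-3, 0)*96 = 154 - 3*(-3 + 0)*96 = 154 - 3*(-3)*96 = 154 + 9*96 = 154 + 864 = 1018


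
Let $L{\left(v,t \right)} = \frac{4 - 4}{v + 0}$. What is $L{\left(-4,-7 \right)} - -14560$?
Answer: $14560$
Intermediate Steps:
$L{\left(v,t \right)} = 0$ ($L{\left(v,t \right)} = \frac{0}{v} = 0$)
$L{\left(-4,-7 \right)} - -14560 = 0 - -14560 = 0 + 14560 = 14560$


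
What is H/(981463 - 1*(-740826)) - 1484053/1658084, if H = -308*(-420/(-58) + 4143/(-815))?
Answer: -60436354113728911/67494465583113260 ≈ -0.89543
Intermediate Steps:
H = -15708924/23635 (H = -308*(-420*(-1/58) + 4143*(-1/815)) = -308*(210/29 - 4143/815) = -308*51003/23635 = -15708924/23635 ≈ -664.65)
H/(981463 - 1*(-740826)) - 1484053/1658084 = -15708924/(23635*(981463 - 1*(-740826))) - 1484053/1658084 = -15708924/(23635*(981463 + 740826)) - 1484053*1/1658084 = -15708924/23635/1722289 - 1484053/1658084 = -15708924/23635*1/1722289 - 1484053/1658084 = -15708924/40706300515 - 1484053/1658084 = -60436354113728911/67494465583113260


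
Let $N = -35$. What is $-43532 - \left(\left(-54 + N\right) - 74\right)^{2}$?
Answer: $-70101$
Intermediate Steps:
$-43532 - \left(\left(-54 + N\right) - 74\right)^{2} = -43532 - \left(\left(-54 - 35\right) - 74\right)^{2} = -43532 - \left(-89 - 74\right)^{2} = -43532 - \left(-163\right)^{2} = -43532 - 26569 = -70101$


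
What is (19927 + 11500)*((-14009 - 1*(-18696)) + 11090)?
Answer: 495823779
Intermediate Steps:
(19927 + 11500)*((-14009 - 1*(-18696)) + 11090) = 31427*((-14009 + 18696) + 11090) = 31427*(4687 + 11090) = 31427*15777 = 495823779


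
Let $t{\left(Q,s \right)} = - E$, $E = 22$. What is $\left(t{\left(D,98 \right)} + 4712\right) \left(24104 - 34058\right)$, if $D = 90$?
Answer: $-46684260$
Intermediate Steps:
$t{\left(Q,s \right)} = -22$ ($t{\left(Q,s \right)} = \left(-1\right) 22 = -22$)
$\left(t{\left(D,98 \right)} + 4712\right) \left(24104 - 34058\right) = \left(-22 + 4712\right) \left(24104 - 34058\right) = 4690 \left(-9954\right) = -46684260$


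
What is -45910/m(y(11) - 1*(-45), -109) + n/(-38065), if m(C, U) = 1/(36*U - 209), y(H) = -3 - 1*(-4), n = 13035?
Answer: 1444536523783/7613 ≈ 1.8975e+8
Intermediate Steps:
y(H) = 1 (y(H) = -3 + 4 = 1)
m(C, U) = 1/(-209 + 36*U)
-45910/m(y(11) - 1*(-45), -109) + n/(-38065) = -45910/(1/(-209 + 36*(-109))) + 13035/(-38065) = -45910/(1/(-209 - 3924)) + 13035*(-1/38065) = -45910/(1/(-4133)) - 2607/7613 = -45910/(-1/4133) - 2607/7613 = -45910*(-4133) - 2607/7613 = 189746030 - 2607/7613 = 1444536523783/7613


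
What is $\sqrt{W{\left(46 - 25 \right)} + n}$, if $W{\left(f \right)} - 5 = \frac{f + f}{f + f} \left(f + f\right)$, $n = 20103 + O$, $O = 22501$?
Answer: $3 \sqrt{4739} \approx 206.52$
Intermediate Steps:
$n = 42604$ ($n = 20103 + 22501 = 42604$)
$W{\left(f \right)} = 5 + 2 f$ ($W{\left(f \right)} = 5 + \frac{f + f}{f + f} \left(f + f\right) = 5 + \frac{2 f}{2 f} 2 f = 5 + 2 f \frac{1}{2 f} 2 f = 5 + 1 \cdot 2 f = 5 + 2 f$)
$\sqrt{W{\left(46 - 25 \right)} + n} = \sqrt{\left(5 + 2 \left(46 - 25\right)\right) + 42604} = \sqrt{\left(5 + 2 \cdot 21\right) + 42604} = \sqrt{\left(5 + 42\right) + 42604} = \sqrt{47 + 42604} = \sqrt{42651} = 3 \sqrt{4739}$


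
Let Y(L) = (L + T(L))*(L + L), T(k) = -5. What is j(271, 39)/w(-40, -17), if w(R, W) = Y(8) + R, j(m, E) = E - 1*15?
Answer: 3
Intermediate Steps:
j(m, E) = -15 + E (j(m, E) = E - 15 = -15 + E)
Y(L) = 2*L*(-5 + L) (Y(L) = (L - 5)*(L + L) = (-5 + L)*(2*L) = 2*L*(-5 + L))
w(R, W) = 48 + R (w(R, W) = 2*8*(-5 + 8) + R = 2*8*3 + R = 48 + R)
j(271, 39)/w(-40, -17) = (-15 + 39)/(48 - 40) = 24/8 = 24*(⅛) = 3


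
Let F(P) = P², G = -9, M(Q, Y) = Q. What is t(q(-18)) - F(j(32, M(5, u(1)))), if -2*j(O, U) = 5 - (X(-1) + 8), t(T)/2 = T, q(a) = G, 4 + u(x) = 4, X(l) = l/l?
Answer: -22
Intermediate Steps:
X(l) = 1
u(x) = 0 (u(x) = -4 + 4 = 0)
q(a) = -9
t(T) = 2*T
j(O, U) = 2 (j(O, U) = -(5 - (1 + 8))/2 = -(5 - 1*9)/2 = -(5 - 9)/2 = -½*(-4) = 2)
t(q(-18)) - F(j(32, M(5, u(1)))) = 2*(-9) - 1*2² = -18 - 1*4 = -18 - 4 = -22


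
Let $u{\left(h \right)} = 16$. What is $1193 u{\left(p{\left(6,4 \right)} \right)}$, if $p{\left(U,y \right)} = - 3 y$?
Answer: $19088$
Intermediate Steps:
$1193 u{\left(p{\left(6,4 \right)} \right)} = 1193 \cdot 16 = 19088$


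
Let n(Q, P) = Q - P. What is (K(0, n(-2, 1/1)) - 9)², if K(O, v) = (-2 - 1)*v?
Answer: 0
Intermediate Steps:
K(O, v) = -3*v
(K(0, n(-2, 1/1)) - 9)² = (-3*(-2 - 1/1) - 9)² = (-3*(-2 - 1*1) - 9)² = (-3*(-2 - 1) - 9)² = (-3*(-3) - 9)² = (9 - 9)² = 0² = 0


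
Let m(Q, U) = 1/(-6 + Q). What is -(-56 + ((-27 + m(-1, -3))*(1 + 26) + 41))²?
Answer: -27405225/49 ≈ -5.5929e+5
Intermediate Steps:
-(-56 + ((-27 + m(-1, -3))*(1 + 26) + 41))² = -(-56 + ((-27 + 1/(-6 - 1))*(1 + 26) + 41))² = -(-56 + ((-27 + 1/(-7))*27 + 41))² = -(-56 + ((-27 - ⅐)*27 + 41))² = -(-56 + (-190/7*27 + 41))² = -(-56 + (-5130/7 + 41))² = -(-56 - 4843/7)² = -(-5235/7)² = -1*27405225/49 = -27405225/49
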